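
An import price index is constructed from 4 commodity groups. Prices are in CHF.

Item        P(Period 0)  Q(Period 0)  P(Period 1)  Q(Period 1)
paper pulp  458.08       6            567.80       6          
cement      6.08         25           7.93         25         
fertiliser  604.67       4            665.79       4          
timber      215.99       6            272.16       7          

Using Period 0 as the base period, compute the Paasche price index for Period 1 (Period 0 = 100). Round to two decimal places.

119.65

Paasche price index uses current-period quantities as weights.
ΣP(Period 1)·Q(Period 1) = 567.80×6 + 7.93×25 + 665.79×4 + 272.16×7 = 3406.8 + 198.25 + 2663.16 + 1905.12 = 8173.33
ΣP(Period 0)·Q(Period 1) = 458.08×6 + 6.08×25 + 604.67×4 + 215.99×7 = 2748.48 + 152 + 2418.68 + 1511.93 = 6831.09
Index = 8173.33 / 6831.09 × 100 = 119.6490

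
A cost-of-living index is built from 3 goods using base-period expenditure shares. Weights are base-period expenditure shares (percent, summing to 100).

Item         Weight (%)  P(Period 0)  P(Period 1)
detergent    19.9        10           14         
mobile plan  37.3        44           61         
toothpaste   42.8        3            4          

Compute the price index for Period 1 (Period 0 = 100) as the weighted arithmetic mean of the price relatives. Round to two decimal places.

136.64

detergent: 19.9 × (14/10) = 19.9 × 1.400000 = 27.8600
mobile plan: 37.3 × (61/44) = 37.3 × 1.386364 = 51.7114
toothpaste: 42.8 × (4/3) = 42.8 × 1.333333 = 57.0667
Index = Σ wᵢ·(p₁ᵢ/p₀ᵢ) = 27.8600 + 51.7114 + 57.0667 = 136.6380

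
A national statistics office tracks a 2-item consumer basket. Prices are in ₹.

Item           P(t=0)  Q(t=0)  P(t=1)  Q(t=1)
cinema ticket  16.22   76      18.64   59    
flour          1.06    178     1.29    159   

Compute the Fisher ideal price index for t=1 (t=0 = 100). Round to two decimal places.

115.88

Laspeyres component (base-period weights):
ΣP(t=1)Q(t=0) = 18.64×76 + 1.29×178 = 1416.64 + 229.62 = 1646.26
ΣP(t=0)Q(t=0) = 16.22×76 + 1.06×178 = 1232.72 + 188.68 = 1421.4
L = 1646.26 / 1421.4 × 100 = 115.8196
Paasche component (current-period weights):
ΣP(t=1)Q(t=1) = 18.64×59 + 1.29×159 = 1099.76 + 205.11 = 1304.87
ΣP(t=0)Q(t=1) = 16.22×59 + 1.06×159 = 956.98 + 168.54 = 1125.52
P = 1304.87 / 1125.52 × 100 = 115.9349
Fisher = √(L × P) = √(115.8196 × 115.9349) = 115.8772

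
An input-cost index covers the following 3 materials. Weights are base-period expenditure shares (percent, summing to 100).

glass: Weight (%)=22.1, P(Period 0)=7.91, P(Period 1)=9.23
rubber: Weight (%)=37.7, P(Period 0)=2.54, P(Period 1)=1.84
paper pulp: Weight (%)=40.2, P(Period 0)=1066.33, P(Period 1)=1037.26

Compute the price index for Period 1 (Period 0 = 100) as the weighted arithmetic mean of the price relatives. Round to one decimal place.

glass: 22.1 × (9.23/7.91) = 22.1 × 1.166877 = 25.7880
rubber: 37.7 × (1.84/2.54) = 37.7 × 0.724409 = 27.3102
paper pulp: 40.2 × (1037.26/1066.33) = 40.2 × 0.972738 = 39.1041
Index = Σ wᵢ·(p₁ᵢ/p₀ᵢ) = 25.7880 + 27.3102 + 39.1041 = 92.2023

92.2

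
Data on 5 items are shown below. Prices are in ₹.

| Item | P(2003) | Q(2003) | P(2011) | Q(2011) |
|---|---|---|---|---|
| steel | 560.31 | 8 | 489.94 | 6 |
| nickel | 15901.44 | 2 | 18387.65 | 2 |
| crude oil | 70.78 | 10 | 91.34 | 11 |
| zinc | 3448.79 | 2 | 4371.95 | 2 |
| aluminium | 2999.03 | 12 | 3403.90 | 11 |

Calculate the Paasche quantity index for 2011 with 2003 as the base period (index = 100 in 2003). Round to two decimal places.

Paasche quantity index uses current-period prices as weights.
ΣP(2011)·Q(2011) = 489.94×6 + 18387.65×2 + 91.34×11 + 4371.95×2 + 3403.90×11 = 2939.64 + 36775.3 + 1004.74 + 8743.9 + 37442.9 = 86906.48
ΣP(2011)·Q(2003) = 489.94×8 + 18387.65×2 + 91.34×10 + 4371.95×2 + 3403.90×12 = 3919.52 + 36775.3 + 913.4 + 8743.9 + 40846.8 = 91198.92
Index = 86906.48 / 91198.92 × 100 = 95.2933

95.29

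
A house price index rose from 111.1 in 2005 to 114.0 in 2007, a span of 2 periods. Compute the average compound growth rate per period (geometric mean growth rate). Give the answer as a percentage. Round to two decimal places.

Growth factor = (114.0/111.1)^(1/2) = (1.026103)^(1/2) = 1.012967
Growth rate = 1.012967 − 1 = 0.012967 = 1.2967%

1.30%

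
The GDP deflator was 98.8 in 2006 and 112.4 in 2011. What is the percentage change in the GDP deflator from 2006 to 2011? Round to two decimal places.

13.77%

Change = (112.4 − 98.8) / 98.8 × 100
       = 13.6 / 98.8 × 100 = 13.7652%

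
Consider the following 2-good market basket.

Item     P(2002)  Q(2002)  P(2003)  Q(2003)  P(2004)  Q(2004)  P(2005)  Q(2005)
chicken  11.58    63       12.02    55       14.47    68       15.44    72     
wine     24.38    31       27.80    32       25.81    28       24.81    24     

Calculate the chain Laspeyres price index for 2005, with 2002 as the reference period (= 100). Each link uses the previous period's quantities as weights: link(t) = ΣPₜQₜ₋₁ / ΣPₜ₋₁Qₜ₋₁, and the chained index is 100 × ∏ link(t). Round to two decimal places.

Link 2002→2003:
ΣP(2003)Q(2002) = 12.02×63 + 27.80×31 = 757.26 + 861.8 = 1619.06
ΣP(2002)Q(2002) = 11.58×63 + 24.38×31 = 729.54 + 755.78 = 1485.32
link = 1619.06/1485.32 = 1.090041
Link 2003→2004:
ΣP(2004)Q(2003) = 14.47×55 + 25.81×32 = 795.85 + 825.92 = 1621.77
ΣP(2003)Q(2003) = 12.02×55 + 27.80×32 = 661.1 + 889.6 = 1550.7
link = 1621.77/1550.7 = 1.045831
Link 2004→2005:
ΣP(2005)Q(2004) = 15.44×68 + 24.81×28 = 1049.92 + 694.68 = 1744.6
ΣP(2004)Q(2004) = 14.47×68 + 25.81×28 = 983.96 + 722.68 = 1706.64
link = 1744.6/1706.64 = 1.022243
Chained index = 100 × 1.090041 × 1.045831 × 1.022243 = 116.5355

116.54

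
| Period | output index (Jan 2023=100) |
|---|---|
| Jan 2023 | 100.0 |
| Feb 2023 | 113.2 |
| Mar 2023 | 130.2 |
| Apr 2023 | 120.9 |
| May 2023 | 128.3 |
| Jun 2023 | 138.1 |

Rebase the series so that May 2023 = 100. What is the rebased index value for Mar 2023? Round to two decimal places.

101.48

Rebased(Mar 2023) = 130.2 / 128.3 × 100 = 101.4809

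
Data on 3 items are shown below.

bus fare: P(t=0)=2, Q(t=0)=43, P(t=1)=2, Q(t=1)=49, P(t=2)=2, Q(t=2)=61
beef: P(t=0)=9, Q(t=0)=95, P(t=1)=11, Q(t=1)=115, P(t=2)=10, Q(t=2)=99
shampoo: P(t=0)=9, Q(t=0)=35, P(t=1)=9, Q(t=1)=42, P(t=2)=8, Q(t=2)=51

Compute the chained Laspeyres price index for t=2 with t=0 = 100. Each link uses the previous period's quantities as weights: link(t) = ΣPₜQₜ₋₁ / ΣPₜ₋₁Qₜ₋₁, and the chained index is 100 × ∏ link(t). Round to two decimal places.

Link t=0→t=1:
ΣP(t=1)Q(t=0) = 2×43 + 11×95 + 9×35 = 86 + 1045 + 315 = 1446
ΣP(t=0)Q(t=0) = 2×43 + 9×95 + 9×35 = 86 + 855 + 315 = 1256
link = 1446/1256 = 1.151274
Link t=1→t=2:
ΣP(t=2)Q(t=1) = 2×49 + 10×115 + 8×42 = 98 + 1150 + 336 = 1584
ΣP(t=1)Q(t=1) = 2×49 + 11×115 + 9×42 = 98 + 1265 + 378 = 1741
link = 1584/1741 = 0.909822
Chained index = 100 × 1.151274 × 0.909822 = 104.7454

104.75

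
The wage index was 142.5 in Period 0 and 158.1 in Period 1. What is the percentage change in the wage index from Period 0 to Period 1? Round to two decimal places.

10.95%

Change = (158.1 − 142.5) / 142.5 × 100
       = 15.6 / 142.5 × 100 = 10.9474%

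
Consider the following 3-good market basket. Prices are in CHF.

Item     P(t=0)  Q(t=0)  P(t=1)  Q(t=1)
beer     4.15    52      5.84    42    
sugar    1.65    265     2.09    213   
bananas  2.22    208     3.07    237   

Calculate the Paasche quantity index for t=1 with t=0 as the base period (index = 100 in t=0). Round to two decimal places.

94.78

Paasche quantity index uses current-period prices as weights.
ΣP(t=1)·Q(t=1) = 5.84×42 + 2.09×213 + 3.07×237 = 245.28 + 445.17 + 727.59 = 1418.04
ΣP(t=1)·Q(t=0) = 5.84×52 + 2.09×265 + 3.07×208 = 303.68 + 553.85 + 638.56 = 1496.09
Index = 1418.04 / 1496.09 × 100 = 94.7831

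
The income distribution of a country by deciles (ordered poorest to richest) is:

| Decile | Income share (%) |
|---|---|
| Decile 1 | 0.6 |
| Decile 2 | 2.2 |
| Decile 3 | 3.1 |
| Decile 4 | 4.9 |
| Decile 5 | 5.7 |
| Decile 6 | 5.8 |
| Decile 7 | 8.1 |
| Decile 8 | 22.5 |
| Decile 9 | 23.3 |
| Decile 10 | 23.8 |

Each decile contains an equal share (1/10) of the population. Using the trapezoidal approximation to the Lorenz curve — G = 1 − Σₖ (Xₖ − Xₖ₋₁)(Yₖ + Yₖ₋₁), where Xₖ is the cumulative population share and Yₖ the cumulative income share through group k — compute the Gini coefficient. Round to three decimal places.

Cumulative income shares Yₖ: 0.0060, 0.0280, 0.0590, 0.1080, 0.1650, 0.2230, 0.3040, 0.5290, 0.7620, 1.0000
Σ (Xₖ−Xₖ₋₁)(Yₖ+Yₖ₋₁) = (1/10)(0.0060+0.0000) + (1/10)(0.0280+0.0060) + (1/10)(0.0590+0.0280) + (1/10)(0.1080+0.0590) + (1/10)(0.1650+0.1080) + (1/10)(0.2230+0.1650) + (1/10)(0.3040+0.2230) + (1/10)(0.5290+0.3040) + (1/10)(0.7620+0.5290) + (1/10)(1.0000+0.7620)
  = 0.0006 + 0.0034 + 0.0087 + 0.0167 + 0.0273 + 0.0388 + 0.0527 + 0.0833 + 0.1291 + 0.1762 = 0.5368
G = 1 − 0.5368 = 0.4632

0.463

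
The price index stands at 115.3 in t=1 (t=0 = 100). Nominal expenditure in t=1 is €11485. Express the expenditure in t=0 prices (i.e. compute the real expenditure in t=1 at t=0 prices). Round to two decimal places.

Real = Nominal ÷ (Index/100) = 11485 ÷ (115.3/100)
     = 11485 ÷ 1.153 = 9960.9714

9960.97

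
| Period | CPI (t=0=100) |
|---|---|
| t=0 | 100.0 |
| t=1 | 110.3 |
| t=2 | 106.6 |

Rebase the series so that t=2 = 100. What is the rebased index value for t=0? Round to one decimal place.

Rebased(t=0) = 100.0 / 106.6 × 100 = 93.8086

93.8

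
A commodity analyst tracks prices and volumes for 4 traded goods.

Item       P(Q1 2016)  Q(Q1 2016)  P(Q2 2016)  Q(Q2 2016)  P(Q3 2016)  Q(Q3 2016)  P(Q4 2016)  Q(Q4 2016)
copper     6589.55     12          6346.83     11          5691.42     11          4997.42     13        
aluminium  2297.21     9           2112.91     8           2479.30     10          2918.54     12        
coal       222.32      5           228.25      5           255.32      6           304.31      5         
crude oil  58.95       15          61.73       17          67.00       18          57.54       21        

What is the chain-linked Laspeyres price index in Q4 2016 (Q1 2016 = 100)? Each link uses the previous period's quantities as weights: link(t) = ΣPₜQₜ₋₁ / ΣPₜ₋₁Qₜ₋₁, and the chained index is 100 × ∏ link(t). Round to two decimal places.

Link Q1 2016→Q2 2016:
ΣP(Q2 2016)Q(Q1 2016) = 6346.83×12 + 2112.91×9 + 228.25×5 + 61.73×15 = 76161.96 + 19016.19 + 1141.25 + 925.95 = 97245.35
ΣP(Q1 2016)Q(Q1 2016) = 6589.55×12 + 2297.21×9 + 222.32×5 + 58.95×15 = 79074.6 + 20674.89 + 1111.6 + 884.25 = 101745.34
link = 97245.35/101745.34 = 0.955772
Link Q2 2016→Q3 2016:
ΣP(Q3 2016)Q(Q2 2016) = 5691.42×11 + 2479.30×8 + 255.32×5 + 67.00×17 = 62605.62 + 19834.4 + 1276.6 + 1139 = 84855.62
ΣP(Q2 2016)Q(Q2 2016) = 6346.83×11 + 2112.91×8 + 228.25×5 + 61.73×17 = 69815.13 + 16903.28 + 1141.25 + 1049.41 = 88909.07
link = 84855.62/88909.07 = 0.954409
Link Q3 2016→Q4 2016:
ΣP(Q4 2016)Q(Q3 2016) = 4997.42×11 + 2918.54×10 + 304.31×6 + 57.54×18 = 54971.62 + 29185.4 + 1825.86 + 1035.72 = 87018.6
ΣP(Q3 2016)Q(Q3 2016) = 5691.42×11 + 2479.30×10 + 255.32×6 + 67.00×18 = 62605.62 + 24793 + 1531.92 + 1206 = 90136.54
link = 87018.6/90136.54 = 0.965409
Chained index = 100 × 0.955772 × 0.954409 × 0.965409 = 88.0643

88.06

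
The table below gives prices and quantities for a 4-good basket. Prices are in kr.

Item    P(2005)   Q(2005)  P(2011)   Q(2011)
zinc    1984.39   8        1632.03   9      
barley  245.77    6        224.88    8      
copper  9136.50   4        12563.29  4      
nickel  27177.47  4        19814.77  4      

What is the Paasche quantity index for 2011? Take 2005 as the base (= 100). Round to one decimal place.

101.4

Paasche quantity index uses current-period prices as weights.
ΣP(2011)·Q(2011) = 1632.03×9 + 224.88×8 + 12563.29×4 + 19814.77×4 = 14688.27 + 1799.04 + 50253.16 + 79259.08 = 145999.55
ΣP(2011)·Q(2005) = 1632.03×8 + 224.88×6 + 12563.29×4 + 19814.77×4 = 13056.24 + 1349.28 + 50253.16 + 79259.08 = 143917.76
Index = 145999.55 / 143917.76 × 100 = 101.4465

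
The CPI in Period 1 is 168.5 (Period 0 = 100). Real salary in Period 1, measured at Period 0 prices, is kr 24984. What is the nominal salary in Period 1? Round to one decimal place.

42098.0

Nominal = Real × (Index/100) = 24984 × (168.5/100)
        = 24984 × 1.685 = 42098.0400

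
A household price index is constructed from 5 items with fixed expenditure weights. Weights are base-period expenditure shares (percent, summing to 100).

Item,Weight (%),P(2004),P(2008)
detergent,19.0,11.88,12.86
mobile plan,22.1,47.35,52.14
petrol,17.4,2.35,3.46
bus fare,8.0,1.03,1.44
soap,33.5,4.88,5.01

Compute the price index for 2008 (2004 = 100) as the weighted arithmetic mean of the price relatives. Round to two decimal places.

detergent: 19.0 × (12.86/11.88) = 19.0 × 1.082492 = 20.5673
mobile plan: 22.1 × (52.14/47.35) = 22.1 × 1.101162 = 24.3357
petrol: 17.4 × (3.46/2.35) = 17.4 × 1.472340 = 25.6187
bus fare: 8.0 × (1.44/1.03) = 8.0 × 1.398058 = 11.1845
soap: 33.5 × (5.01/4.88) = 33.5 × 1.026639 = 34.3924
Index = Σ wᵢ·(p₁ᵢ/p₀ᵢ) = 20.5673 + 24.3357 + 25.6187 + 11.1845 + 34.3924 = 116.0986

116.10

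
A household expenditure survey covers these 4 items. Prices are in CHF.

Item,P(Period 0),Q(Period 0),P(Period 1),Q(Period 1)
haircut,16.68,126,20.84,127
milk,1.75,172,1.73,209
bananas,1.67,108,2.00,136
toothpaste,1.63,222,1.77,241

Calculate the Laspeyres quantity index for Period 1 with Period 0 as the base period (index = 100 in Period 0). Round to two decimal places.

105.40

Laspeyres quantity index uses base-period prices as weights.
ΣP(Period 0)·Q(Period 1) = 16.68×127 + 1.75×209 + 1.67×136 + 1.63×241 = 2118.36 + 365.75 + 227.12 + 392.83 = 3104.06
ΣP(Period 0)·Q(Period 0) = 16.68×126 + 1.75×172 + 1.67×108 + 1.63×222 = 2101.68 + 301 + 180.36 + 361.86 = 2944.9
Index = 3104.06 / 2944.9 × 100 = 105.4046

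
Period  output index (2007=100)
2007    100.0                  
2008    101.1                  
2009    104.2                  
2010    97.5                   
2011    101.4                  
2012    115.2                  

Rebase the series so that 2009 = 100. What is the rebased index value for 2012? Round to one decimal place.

Rebased(2012) = 115.2 / 104.2 × 100 = 110.5566

110.6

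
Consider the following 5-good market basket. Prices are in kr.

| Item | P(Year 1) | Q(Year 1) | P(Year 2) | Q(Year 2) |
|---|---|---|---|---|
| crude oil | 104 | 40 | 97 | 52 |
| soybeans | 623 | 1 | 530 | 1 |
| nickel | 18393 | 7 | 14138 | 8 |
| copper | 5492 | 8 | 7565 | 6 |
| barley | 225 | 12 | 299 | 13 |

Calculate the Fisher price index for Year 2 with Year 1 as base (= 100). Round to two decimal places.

Laspeyres component (base-period weights):
ΣP(Year 2)Q(Year 1) = 97×40 + 530×1 + 14138×7 + 7565×8 + 299×12 = 3880 + 530 + 98966 + 60520 + 3588 = 167484
ΣP(Year 1)Q(Year 1) = 104×40 + 623×1 + 18393×7 + 5492×8 + 225×12 = 4160 + 623 + 128751 + 43936 + 2700 = 180170
L = 167484 / 180170 × 100 = 92.9589
Paasche component (current-period weights):
ΣP(Year 2)Q(Year 2) = 97×52 + 530×1 + 14138×8 + 7565×6 + 299×13 = 5044 + 530 + 113104 + 45390 + 3887 = 167955
ΣP(Year 1)Q(Year 2) = 104×52 + 623×1 + 18393×8 + 5492×6 + 225×13 = 5408 + 623 + 147144 + 32952 + 2925 = 189052
P = 167955 / 189052 × 100 = 88.8406
Fisher = √(L × P) = √(92.9589 × 88.8406) = 90.8764

90.88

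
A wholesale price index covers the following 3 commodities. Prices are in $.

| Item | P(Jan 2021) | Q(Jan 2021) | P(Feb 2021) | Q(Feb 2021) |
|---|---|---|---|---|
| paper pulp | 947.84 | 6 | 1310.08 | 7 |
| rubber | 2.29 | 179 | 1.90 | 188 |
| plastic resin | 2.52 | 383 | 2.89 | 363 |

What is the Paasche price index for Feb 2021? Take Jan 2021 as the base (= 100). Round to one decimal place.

Paasche price index uses current-period quantities as weights.
ΣP(Feb 2021)·Q(Feb 2021) = 1310.08×7 + 1.90×188 + 2.89×363 = 9170.56 + 357.2 + 1049.07 = 10576.83
ΣP(Jan 2021)·Q(Feb 2021) = 947.84×7 + 2.29×188 + 2.52×363 = 6634.88 + 430.52 + 914.76 = 7980.16
Index = 10576.83 / 7980.16 × 100 = 132.5391

132.5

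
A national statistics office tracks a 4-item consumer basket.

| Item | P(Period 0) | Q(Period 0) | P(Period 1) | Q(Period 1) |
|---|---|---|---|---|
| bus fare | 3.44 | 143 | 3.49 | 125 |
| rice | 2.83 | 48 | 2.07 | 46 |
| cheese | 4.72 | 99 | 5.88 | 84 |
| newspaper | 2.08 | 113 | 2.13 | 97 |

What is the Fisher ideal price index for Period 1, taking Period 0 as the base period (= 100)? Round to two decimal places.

106.60

Laspeyres component (base-period weights):
ΣP(Period 1)Q(Period 0) = 3.49×143 + 2.07×48 + 5.88×99 + 2.13×113 = 499.07 + 99.36 + 582.12 + 240.69 = 1421.24
ΣP(Period 0)Q(Period 0) = 3.44×143 + 2.83×48 + 4.72×99 + 2.08×113 = 491.92 + 135.84 + 467.28 + 235.04 = 1330.08
L = 1421.24 / 1330.08 × 100 = 106.8537
Paasche component (current-period weights):
ΣP(Period 1)Q(Period 1) = 3.49×125 + 2.07×46 + 5.88×84 + 2.13×97 = 436.25 + 95.22 + 493.92 + 206.61 = 1232
ΣP(Period 0)Q(Period 1) = 3.44×125 + 2.83×46 + 4.72×84 + 2.08×97 = 430 + 130.18 + 396.48 + 201.76 = 1158.42
P = 1232 / 1158.42 × 100 = 106.3518
Fisher = √(L × P) = √(106.8537 × 106.3518) = 106.6024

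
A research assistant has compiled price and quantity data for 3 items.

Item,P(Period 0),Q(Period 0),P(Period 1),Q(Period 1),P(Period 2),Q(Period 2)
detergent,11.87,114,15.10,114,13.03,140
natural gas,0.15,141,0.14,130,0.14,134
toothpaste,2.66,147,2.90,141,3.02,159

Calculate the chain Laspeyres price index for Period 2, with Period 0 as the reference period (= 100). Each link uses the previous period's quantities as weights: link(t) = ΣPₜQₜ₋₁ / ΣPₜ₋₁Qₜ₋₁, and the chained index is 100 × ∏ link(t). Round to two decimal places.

Link Period 0→Period 1:
ΣP(Period 1)Q(Period 0) = 15.10×114 + 0.14×141 + 2.90×147 = 1721.4 + 19.74 + 426.3 = 2167.44
ΣP(Period 0)Q(Period 0) = 11.87×114 + 0.15×141 + 2.66×147 = 1353.18 + 21.15 + 391.02 = 1765.35
link = 2167.44/1765.35 = 1.227768
Link Period 1→Period 2:
ΣP(Period 2)Q(Period 1) = 13.03×114 + 0.14×130 + 3.02×141 = 1485.42 + 18.2 + 425.82 = 1929.44
ΣP(Period 1)Q(Period 1) = 15.10×114 + 0.14×130 + 2.90×141 = 1721.4 + 18.2 + 408.9 = 2148.5
link = 1929.44/2148.5 = 0.898040
Chained index = 100 × 1.227768 × 0.898040 = 110.2585

110.26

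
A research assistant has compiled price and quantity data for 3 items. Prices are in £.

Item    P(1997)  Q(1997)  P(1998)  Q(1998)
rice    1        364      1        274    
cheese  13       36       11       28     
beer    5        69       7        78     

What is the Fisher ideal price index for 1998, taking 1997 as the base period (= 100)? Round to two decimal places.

107.65

Laspeyres component (base-period weights):
ΣP(1998)Q(1997) = 1×364 + 11×36 + 7×69 = 364 + 396 + 483 = 1243
ΣP(1997)Q(1997) = 1×364 + 13×36 + 5×69 = 364 + 468 + 345 = 1177
L = 1243 / 1177 × 100 = 105.6075
Paasche component (current-period weights):
ΣP(1998)Q(1998) = 1×274 + 11×28 + 7×78 = 274 + 308 + 546 = 1128
ΣP(1997)Q(1998) = 1×274 + 13×28 + 5×78 = 274 + 364 + 390 = 1028
P = 1128 / 1028 × 100 = 109.7276
Fisher = √(L × P) = √(105.6075 × 109.7276) = 107.6478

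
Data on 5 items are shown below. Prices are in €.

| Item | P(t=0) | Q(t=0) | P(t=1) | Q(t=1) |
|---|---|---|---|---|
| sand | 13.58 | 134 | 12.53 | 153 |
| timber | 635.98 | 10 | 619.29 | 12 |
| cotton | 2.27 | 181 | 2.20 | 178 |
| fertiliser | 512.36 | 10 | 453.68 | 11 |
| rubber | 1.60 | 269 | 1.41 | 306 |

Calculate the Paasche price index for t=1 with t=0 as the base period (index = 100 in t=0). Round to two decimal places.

Paasche price index uses current-period quantities as weights.
ΣP(t=1)·Q(t=1) = 12.53×153 + 619.29×12 + 2.20×178 + 453.68×11 + 1.41×306 = 1917.09 + 7431.48 + 391.6 + 4990.48 + 431.46 = 15162.11
ΣP(t=0)·Q(t=1) = 13.58×153 + 635.98×12 + 2.27×178 + 512.36×11 + 1.60×306 = 2077.74 + 7631.76 + 404.06 + 5635.96 + 489.6 = 16239.12
Index = 15162.11 / 16239.12 × 100 = 93.3678

93.37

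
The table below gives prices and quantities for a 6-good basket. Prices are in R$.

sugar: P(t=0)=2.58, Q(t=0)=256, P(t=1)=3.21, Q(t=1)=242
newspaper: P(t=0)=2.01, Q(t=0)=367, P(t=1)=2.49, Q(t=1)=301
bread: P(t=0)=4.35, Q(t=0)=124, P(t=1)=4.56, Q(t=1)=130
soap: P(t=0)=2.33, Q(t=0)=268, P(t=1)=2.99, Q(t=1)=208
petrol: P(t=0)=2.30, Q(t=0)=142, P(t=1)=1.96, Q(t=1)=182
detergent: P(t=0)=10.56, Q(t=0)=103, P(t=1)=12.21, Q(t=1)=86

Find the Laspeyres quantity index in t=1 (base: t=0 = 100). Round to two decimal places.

90.69

Laspeyres quantity index uses base-period prices as weights.
ΣP(t=0)·Q(t=1) = 2.58×242 + 2.01×301 + 4.35×130 + 2.33×208 + 2.30×182 + 10.56×86 = 624.36 + 605.01 + 565.5 + 484.64 + 418.6 + 908.16 = 3606.27
ΣP(t=0)·Q(t=0) = 2.58×256 + 2.01×367 + 4.35×124 + 2.33×268 + 2.30×142 + 10.56×103 = 660.48 + 737.67 + 539.4 + 624.44 + 326.6 + 1087.68 = 3976.27
Index = 3606.27 / 3976.27 × 100 = 90.6948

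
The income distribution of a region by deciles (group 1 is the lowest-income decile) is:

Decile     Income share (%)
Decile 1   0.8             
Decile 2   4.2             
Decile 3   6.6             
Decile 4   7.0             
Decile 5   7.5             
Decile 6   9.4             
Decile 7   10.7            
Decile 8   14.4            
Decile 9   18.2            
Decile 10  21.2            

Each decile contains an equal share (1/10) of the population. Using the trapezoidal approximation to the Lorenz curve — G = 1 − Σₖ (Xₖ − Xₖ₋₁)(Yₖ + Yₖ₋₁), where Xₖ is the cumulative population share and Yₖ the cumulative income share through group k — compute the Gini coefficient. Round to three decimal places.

Cumulative income shares Yₖ: 0.0080, 0.0500, 0.1160, 0.1860, 0.2610, 0.3550, 0.4620, 0.6060, 0.7880, 1.0000
Σ (Xₖ−Xₖ₋₁)(Yₖ+Yₖ₋₁) = (1/10)(0.0080+0.0000) + (1/10)(0.0500+0.0080) + (1/10)(0.1160+0.0500) + (1/10)(0.1860+0.1160) + (1/10)(0.2610+0.1860) + (1/10)(0.3550+0.2610) + (1/10)(0.4620+0.3550) + (1/10)(0.6060+0.4620) + (1/10)(0.7880+0.6060) + (1/10)(1.0000+0.7880)
  = 0.0008 + 0.0058 + 0.0166 + 0.0302 + 0.0447 + 0.0616 + 0.0817 + 0.1068 + 0.1394 + 0.1788 = 0.6664
G = 1 − 0.6664 = 0.3336

0.334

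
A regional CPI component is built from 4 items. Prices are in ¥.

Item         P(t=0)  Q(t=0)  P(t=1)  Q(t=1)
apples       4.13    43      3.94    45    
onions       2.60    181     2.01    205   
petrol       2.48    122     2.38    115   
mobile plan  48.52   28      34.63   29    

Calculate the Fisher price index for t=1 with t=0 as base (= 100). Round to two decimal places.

77.55

Laspeyres component (base-period weights):
ΣP(t=1)Q(t=0) = 3.94×43 + 2.01×181 + 2.38×122 + 34.63×28 = 169.42 + 363.81 + 290.36 + 969.64 = 1793.23
ΣP(t=0)Q(t=0) = 4.13×43 + 2.60×181 + 2.48×122 + 48.52×28 = 177.59 + 470.6 + 302.56 + 1358.56 = 2309.31
L = 1793.23 / 2309.31 × 100 = 77.6522
Paasche component (current-period weights):
ΣP(t=1)Q(t=1) = 3.94×45 + 2.01×205 + 2.38×115 + 34.63×29 = 177.3 + 412.05 + 273.7 + 1004.27 = 1867.32
ΣP(t=0)Q(t=1) = 4.13×45 + 2.60×205 + 2.48×115 + 48.52×29 = 185.85 + 533 + 285.2 + 1407.08 = 2411.13
P = 1867.32 / 2411.13 × 100 = 77.4458
Fisher = √(L × P) = √(77.6522 × 77.4458) = 77.5490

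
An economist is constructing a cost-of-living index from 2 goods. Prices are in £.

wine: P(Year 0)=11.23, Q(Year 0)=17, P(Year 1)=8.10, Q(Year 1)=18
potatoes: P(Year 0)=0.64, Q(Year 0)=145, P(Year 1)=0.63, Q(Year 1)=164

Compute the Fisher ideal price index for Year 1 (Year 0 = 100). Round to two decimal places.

Laspeyres component (base-period weights):
ΣP(Year 1)Q(Year 0) = 8.10×17 + 0.63×145 = 137.7 + 91.35 = 229.05
ΣP(Year 0)Q(Year 0) = 11.23×17 + 0.64×145 = 190.91 + 92.8 = 283.71
L = 229.05 / 283.71 × 100 = 80.7338
Paasche component (current-period weights):
ΣP(Year 1)Q(Year 1) = 8.10×18 + 0.63×164 = 145.8 + 103.32 = 249.12
ΣP(Year 0)Q(Year 1) = 11.23×18 + 0.64×164 = 202.14 + 104.96 = 307.1
P = 249.12 / 307.1 × 100 = 81.1202
Fisher = √(L × P) = √(80.7338 × 81.1202) = 80.9268

80.93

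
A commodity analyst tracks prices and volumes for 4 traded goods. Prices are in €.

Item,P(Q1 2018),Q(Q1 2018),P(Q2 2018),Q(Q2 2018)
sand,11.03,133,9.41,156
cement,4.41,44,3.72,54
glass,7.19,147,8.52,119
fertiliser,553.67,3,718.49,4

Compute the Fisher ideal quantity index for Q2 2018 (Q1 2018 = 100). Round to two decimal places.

Laspeyres component (base-period weights):
ΣP(Q1 2018)Q(Q2 2018) = 11.03×156 + 4.41×54 + 7.19×119 + 553.67×4 = 1720.68 + 238.14 + 855.61 + 2214.68 = 5029.11
ΣP(Q1 2018)Q(Q1 2018) = 11.03×133 + 4.41×44 + 7.19×147 + 553.67×3 = 1466.99 + 194.04 + 1056.93 + 1661.01 = 4378.97
L = 5029.11 / 4378.97 × 100 = 114.8469
Paasche component (current-period weights):
ΣP(Q2 2018)Q(Q2 2018) = 9.41×156 + 3.72×54 + 8.52×119 + 718.49×4 = 1467.96 + 200.88 + 1013.88 + 2873.96 = 5556.68
ΣP(Q2 2018)Q(Q1 2018) = 9.41×133 + 3.72×44 + 8.52×147 + 718.49×3 = 1251.53 + 163.68 + 1252.44 + 2155.47 = 4823.12
P = 5556.68 / 4823.12 × 100 = 115.2092
Fisher = √(L × P) = √(114.8469 × 115.2092) = 115.0279

115.03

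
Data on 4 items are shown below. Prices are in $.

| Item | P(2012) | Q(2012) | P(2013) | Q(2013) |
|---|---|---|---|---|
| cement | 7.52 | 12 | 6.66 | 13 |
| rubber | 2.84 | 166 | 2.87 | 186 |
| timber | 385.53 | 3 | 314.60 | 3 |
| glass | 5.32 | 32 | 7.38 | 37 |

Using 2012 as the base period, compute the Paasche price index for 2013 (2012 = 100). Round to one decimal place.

92.8

Paasche price index uses current-period quantities as weights.
ΣP(2013)·Q(2013) = 6.66×13 + 2.87×186 + 314.60×3 + 7.38×37 = 86.58 + 533.82 + 943.8 + 273.06 = 1837.26
ΣP(2012)·Q(2013) = 7.52×13 + 2.84×186 + 385.53×3 + 5.32×37 = 97.76 + 528.24 + 1156.59 + 196.84 = 1979.43
Index = 1837.26 / 1979.43 × 100 = 92.8176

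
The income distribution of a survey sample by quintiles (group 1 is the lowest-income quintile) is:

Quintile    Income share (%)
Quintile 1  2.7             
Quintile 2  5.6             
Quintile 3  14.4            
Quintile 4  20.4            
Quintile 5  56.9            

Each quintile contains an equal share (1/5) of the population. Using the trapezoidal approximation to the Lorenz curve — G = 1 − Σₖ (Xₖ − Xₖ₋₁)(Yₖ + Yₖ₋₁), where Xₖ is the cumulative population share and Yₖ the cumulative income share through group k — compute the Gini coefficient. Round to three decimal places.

Cumulative income shares Yₖ: 0.0270, 0.0830, 0.2270, 0.4310, 1.0000
Σ (Xₖ−Xₖ₋₁)(Yₖ+Yₖ₋₁) = (1/5)(0.0270+0.0000) + (1/5)(0.0830+0.0270) + (1/5)(0.2270+0.0830) + (1/5)(0.4310+0.2270) + (1/5)(1.0000+0.4310)
  = 0.0054 + 0.0220 + 0.0620 + 0.1316 + 0.2862 = 0.5072
G = 1 − 0.5072 = 0.4928

0.493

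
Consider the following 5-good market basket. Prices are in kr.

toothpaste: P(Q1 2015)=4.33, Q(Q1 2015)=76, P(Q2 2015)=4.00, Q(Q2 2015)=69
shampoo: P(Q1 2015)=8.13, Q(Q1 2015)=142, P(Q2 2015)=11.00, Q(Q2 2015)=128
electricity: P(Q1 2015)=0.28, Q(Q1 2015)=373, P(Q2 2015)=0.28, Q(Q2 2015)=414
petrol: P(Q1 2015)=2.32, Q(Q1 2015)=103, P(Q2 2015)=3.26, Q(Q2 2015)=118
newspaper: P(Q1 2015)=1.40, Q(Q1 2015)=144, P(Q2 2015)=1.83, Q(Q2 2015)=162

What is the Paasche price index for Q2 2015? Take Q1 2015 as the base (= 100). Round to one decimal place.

126.9

Paasche price index uses current-period quantities as weights.
ΣP(Q2 2015)·Q(Q2 2015) = 4.00×69 + 11.00×128 + 0.28×414 + 3.26×118 + 1.83×162 = 276 + 1408 + 115.92 + 384.68 + 296.46 = 2481.06
ΣP(Q1 2015)·Q(Q2 2015) = 4.33×69 + 8.13×128 + 0.28×414 + 2.32×118 + 1.40×162 = 298.77 + 1040.64 + 115.92 + 273.76 + 226.8 = 1955.89
Index = 2481.06 / 1955.89 × 100 = 126.8507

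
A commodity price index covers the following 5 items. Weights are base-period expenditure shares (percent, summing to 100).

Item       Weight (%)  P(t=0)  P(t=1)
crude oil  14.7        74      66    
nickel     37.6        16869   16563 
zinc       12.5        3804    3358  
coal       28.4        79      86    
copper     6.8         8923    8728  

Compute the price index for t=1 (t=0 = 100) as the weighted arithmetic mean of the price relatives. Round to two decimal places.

crude oil: 14.7 × (66/74) = 14.7 × 0.891892 = 13.1108
nickel: 37.6 × (16563/16869) = 37.6 × 0.981860 = 36.9179
zinc: 12.5 × (3358/3804) = 12.5 × 0.882755 = 11.0344
coal: 28.4 × (86/79) = 28.4 × 1.088608 = 30.9165
copper: 6.8 × (8728/8923) = 6.8 × 0.978146 = 6.6514
Index = Σ wᵢ·(p₁ᵢ/p₀ᵢ) = 13.1108 + 36.9179 + 11.0344 + 30.9165 + 6.6514 = 98.6310

98.63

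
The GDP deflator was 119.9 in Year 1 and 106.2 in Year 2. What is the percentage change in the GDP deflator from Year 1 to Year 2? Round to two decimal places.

-11.43%

Change = (106.2 − 119.9) / 119.9 × 100
       = -13.7 / 119.9 × 100 = -11.4262%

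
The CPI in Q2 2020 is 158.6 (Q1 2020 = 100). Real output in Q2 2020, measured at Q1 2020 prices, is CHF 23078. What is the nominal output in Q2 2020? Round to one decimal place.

36601.7

Nominal = Real × (Index/100) = 23078 × (158.6/100)
        = 23078 × 1.586 = 36601.7080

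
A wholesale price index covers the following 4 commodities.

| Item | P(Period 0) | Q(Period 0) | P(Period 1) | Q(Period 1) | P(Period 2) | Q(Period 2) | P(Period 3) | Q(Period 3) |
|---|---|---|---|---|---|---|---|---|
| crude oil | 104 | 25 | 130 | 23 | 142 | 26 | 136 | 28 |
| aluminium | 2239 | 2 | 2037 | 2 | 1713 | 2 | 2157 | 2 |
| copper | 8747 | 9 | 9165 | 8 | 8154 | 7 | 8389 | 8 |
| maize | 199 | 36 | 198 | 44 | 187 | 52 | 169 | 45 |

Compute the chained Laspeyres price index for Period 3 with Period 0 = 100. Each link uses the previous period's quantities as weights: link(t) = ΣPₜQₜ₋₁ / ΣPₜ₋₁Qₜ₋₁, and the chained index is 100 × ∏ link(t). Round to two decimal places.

95.63

Link Period 0→Period 1:
ΣP(Period 1)Q(Period 0) = 130×25 + 2037×2 + 9165×9 + 198×36 = 3250 + 4074 + 82485 + 7128 = 96937
ΣP(Period 0)Q(Period 0) = 104×25 + 2239×2 + 8747×9 + 199×36 = 2600 + 4478 + 78723 + 7164 = 92965
link = 96937/92965 = 1.042726
Link Period 1→Period 2:
ΣP(Period 2)Q(Period 1) = 142×23 + 1713×2 + 8154×8 + 187×44 = 3266 + 3426 + 65232 + 8228 = 80152
ΣP(Period 1)Q(Period 1) = 130×23 + 2037×2 + 9165×8 + 198×44 = 2990 + 4074 + 73320 + 8712 = 89096
link = 80152/89096 = 0.899614
Link Period 2→Period 3:
ΣP(Period 3)Q(Period 2) = 136×26 + 2157×2 + 8389×7 + 169×52 = 3536 + 4314 + 58723 + 8788 = 75361
ΣP(Period 2)Q(Period 2) = 142×26 + 1713×2 + 8154×7 + 187×52 = 3692 + 3426 + 57078 + 9724 = 73920
link = 75361/73920 = 1.019494
Chained index = 100 × 1.042726 × 0.899614 × 1.019494 = 95.6337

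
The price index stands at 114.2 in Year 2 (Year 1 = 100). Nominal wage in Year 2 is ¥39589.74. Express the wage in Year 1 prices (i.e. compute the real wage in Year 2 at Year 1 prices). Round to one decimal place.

Real = Nominal ÷ (Index/100) = 39589.74 ÷ (114.2/100)
     = 39589.74 ÷ 1.142 = 34667.0228

34667.0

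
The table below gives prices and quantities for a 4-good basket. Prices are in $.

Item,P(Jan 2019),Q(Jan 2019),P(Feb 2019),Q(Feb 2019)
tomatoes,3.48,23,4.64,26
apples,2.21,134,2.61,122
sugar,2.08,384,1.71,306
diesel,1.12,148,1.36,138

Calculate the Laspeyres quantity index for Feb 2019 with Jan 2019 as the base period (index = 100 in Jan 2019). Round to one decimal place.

85.9

Laspeyres quantity index uses base-period prices as weights.
ΣP(Jan 2019)·Q(Feb 2019) = 3.48×26 + 2.21×122 + 2.08×306 + 1.12×138 = 90.48 + 269.62 + 636.48 + 154.56 = 1151.14
ΣP(Jan 2019)·Q(Jan 2019) = 3.48×23 + 2.21×134 + 2.08×384 + 1.12×148 = 80.04 + 296.14 + 798.72 + 165.76 = 1340.66
Index = 1151.14 / 1340.66 × 100 = 85.8637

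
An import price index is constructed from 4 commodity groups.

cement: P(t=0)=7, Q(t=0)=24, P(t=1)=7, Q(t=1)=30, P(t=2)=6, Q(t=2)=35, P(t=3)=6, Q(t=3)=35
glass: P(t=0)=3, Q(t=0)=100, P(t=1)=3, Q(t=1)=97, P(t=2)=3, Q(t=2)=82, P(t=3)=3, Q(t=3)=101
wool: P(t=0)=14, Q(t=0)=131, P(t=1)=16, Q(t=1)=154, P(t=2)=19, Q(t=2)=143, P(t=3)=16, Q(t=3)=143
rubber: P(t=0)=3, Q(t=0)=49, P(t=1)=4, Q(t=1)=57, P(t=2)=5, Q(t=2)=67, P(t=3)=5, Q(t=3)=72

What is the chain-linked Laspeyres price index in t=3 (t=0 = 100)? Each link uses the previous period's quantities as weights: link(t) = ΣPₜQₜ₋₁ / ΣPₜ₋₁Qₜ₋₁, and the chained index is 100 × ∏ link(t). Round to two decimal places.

Link t=0→t=1:
ΣP(t=1)Q(t=0) = 7×24 + 3×100 + 16×131 + 4×49 = 168 + 300 + 2096 + 196 = 2760
ΣP(t=0)Q(t=0) = 7×24 + 3×100 + 14×131 + 3×49 = 168 + 300 + 1834 + 147 = 2449
link = 2760/2449 = 1.126991
Link t=1→t=2:
ΣP(t=2)Q(t=1) = 6×30 + 3×97 + 19×154 + 5×57 = 180 + 291 + 2926 + 285 = 3682
ΣP(t=1)Q(t=1) = 7×30 + 3×97 + 16×154 + 4×57 = 210 + 291 + 2464 + 228 = 3193
link = 3682/3193 = 1.153148
Link t=2→t=3:
ΣP(t=3)Q(t=2) = 6×35 + 3×82 + 16×143 + 5×67 = 210 + 246 + 2288 + 335 = 3079
ΣP(t=2)Q(t=2) = 6×35 + 3×82 + 19×143 + 5×67 = 210 + 246 + 2717 + 335 = 3508
link = 3079/3508 = 0.877708
Chained index = 100 × 1.126991 × 1.153148 × 0.877708 = 114.0658

114.07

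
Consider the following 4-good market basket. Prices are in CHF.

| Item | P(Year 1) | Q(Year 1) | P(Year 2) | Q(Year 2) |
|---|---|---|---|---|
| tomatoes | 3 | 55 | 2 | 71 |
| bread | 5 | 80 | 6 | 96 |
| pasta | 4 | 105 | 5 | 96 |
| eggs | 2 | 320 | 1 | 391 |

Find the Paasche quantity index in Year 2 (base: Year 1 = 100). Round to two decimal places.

Paasche quantity index uses current-period prices as weights.
ΣP(Year 2)·Q(Year 2) = 2×71 + 6×96 + 5×96 + 1×391 = 142 + 576 + 480 + 391 = 1589
ΣP(Year 2)·Q(Year 1) = 2×55 + 6×80 + 5×105 + 1×320 = 110 + 480 + 525 + 320 = 1435
Index = 1589 / 1435 × 100 = 110.7317

110.73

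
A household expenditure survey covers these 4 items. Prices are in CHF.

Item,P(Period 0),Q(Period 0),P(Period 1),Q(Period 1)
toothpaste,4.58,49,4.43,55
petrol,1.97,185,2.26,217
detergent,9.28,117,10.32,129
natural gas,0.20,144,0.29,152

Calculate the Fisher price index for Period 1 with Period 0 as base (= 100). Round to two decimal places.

110.62

Laspeyres component (base-period weights):
ΣP(Period 1)Q(Period 0) = 4.43×49 + 2.26×185 + 10.32×117 + 0.29×144 = 217.07 + 418.1 + 1207.44 + 41.76 = 1884.37
ΣP(Period 0)Q(Period 0) = 4.58×49 + 1.97×185 + 9.28×117 + 0.20×144 = 224.42 + 364.45 + 1085.76 + 28.8 = 1703.43
L = 1884.37 / 1703.43 × 100 = 110.6221
Paasche component (current-period weights):
ΣP(Period 1)Q(Period 1) = 4.43×55 + 2.26×217 + 10.32×129 + 0.29×152 = 243.65 + 490.42 + 1331.28 + 44.08 = 2109.43
ΣP(Period 0)Q(Period 1) = 4.58×55 + 1.97×217 + 9.28×129 + 0.20×152 = 251.9 + 427.49 + 1197.12 + 30.4 = 1906.91
P = 2109.43 / 1906.91 × 100 = 110.6203
Fisher = √(L × P) = √(110.6221 × 110.6203) = 110.6212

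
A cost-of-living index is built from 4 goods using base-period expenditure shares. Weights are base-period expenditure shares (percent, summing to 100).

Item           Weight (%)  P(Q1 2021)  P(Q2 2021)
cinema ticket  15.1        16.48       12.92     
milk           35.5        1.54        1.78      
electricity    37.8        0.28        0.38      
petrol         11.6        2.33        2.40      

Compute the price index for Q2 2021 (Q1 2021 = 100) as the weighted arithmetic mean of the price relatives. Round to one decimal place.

cinema ticket: 15.1 × (12.92/16.48) = 15.1 × 0.783981 = 11.8381
milk: 35.5 × (1.78/1.54) = 35.5 × 1.155844 = 41.0325
electricity: 37.8 × (0.38/0.28) = 37.8 × 1.357143 = 51.3000
petrol: 11.6 × (2.40/2.33) = 11.6 × 1.030043 = 11.9485
Index = Σ wᵢ·(p₁ᵢ/p₀ᵢ) = 11.8381 + 41.0325 + 51.3000 + 11.9485 = 116.1191

116.1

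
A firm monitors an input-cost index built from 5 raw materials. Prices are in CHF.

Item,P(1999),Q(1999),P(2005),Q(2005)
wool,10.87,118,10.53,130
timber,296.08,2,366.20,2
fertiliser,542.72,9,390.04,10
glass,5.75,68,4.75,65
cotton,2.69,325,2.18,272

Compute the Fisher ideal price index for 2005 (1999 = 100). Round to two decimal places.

Laspeyres component (base-period weights):
ΣP(2005)Q(1999) = 10.53×118 + 366.20×2 + 390.04×9 + 4.75×68 + 2.18×325 = 1242.54 + 732.4 + 3510.36 + 323 + 708.5 = 6516.8
ΣP(1999)Q(1999) = 10.87×118 + 296.08×2 + 542.72×9 + 5.75×68 + 2.69×325 = 1282.66 + 592.16 + 4884.48 + 391 + 874.25 = 8024.55
L = 6516.8 / 8024.55 × 100 = 81.2108
Paasche component (current-period weights):
ΣP(2005)Q(2005) = 10.53×130 + 366.20×2 + 390.04×10 + 4.75×65 + 2.18×272 = 1368.9 + 732.4 + 3900.4 + 308.75 + 592.96 = 6903.41
ΣP(1999)Q(2005) = 10.87×130 + 296.08×2 + 542.72×10 + 5.75×65 + 2.69×272 = 1413.1 + 592.16 + 5427.2 + 373.75 + 731.68 = 8537.89
P = 6903.41 / 8537.89 × 100 = 80.8562
Fisher = √(L × P) = √(81.2108 × 80.8562) = 81.0333

81.03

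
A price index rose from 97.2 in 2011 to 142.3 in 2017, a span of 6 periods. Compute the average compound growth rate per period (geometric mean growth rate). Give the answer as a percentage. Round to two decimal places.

Growth factor = (142.3/97.2)^(1/6) = (1.463992)^(1/6) = 1.065589
Growth rate = 1.065589 − 1 = 0.065589 = 6.5589%

6.56%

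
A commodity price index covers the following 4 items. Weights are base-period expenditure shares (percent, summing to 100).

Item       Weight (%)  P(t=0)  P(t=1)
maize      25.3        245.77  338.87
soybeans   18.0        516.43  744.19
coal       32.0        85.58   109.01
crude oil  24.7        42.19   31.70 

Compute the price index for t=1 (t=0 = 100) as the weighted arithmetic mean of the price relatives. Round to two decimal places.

maize: 25.3 × (338.87/245.77) = 25.3 × 1.378809 = 34.8839
soybeans: 18.0 × (744.19/516.43) = 18.0 × 1.441028 = 25.9385
coal: 32.0 × (109.01/85.58) = 32.0 × 1.273779 = 40.7609
crude oil: 24.7 × (31.70/42.19) = 24.7 × 0.751363 = 18.5587
Index = Σ wᵢ·(p₁ᵢ/p₀ᵢ) = 34.8839 + 25.9385 + 40.7609 + 18.5587 = 120.1420

120.14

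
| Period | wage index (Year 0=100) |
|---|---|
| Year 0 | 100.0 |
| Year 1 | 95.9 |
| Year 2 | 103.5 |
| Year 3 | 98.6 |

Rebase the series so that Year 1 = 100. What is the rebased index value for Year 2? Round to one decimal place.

Rebased(Year 2) = 103.5 / 95.9 × 100 = 107.9249

107.9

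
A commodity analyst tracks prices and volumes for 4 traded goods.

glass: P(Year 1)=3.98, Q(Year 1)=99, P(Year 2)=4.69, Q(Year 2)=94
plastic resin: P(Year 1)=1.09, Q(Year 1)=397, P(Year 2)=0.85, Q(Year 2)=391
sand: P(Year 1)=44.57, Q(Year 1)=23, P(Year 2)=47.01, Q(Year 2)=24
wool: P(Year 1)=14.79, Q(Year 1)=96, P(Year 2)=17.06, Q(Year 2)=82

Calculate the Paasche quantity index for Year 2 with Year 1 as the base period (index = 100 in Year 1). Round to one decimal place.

93.7

Paasche quantity index uses current-period prices as weights.
ΣP(Year 2)·Q(Year 2) = 4.69×94 + 0.85×391 + 47.01×24 + 17.06×82 = 440.86 + 332.35 + 1128.24 + 1398.92 = 3300.37
ΣP(Year 2)·Q(Year 1) = 4.69×99 + 0.85×397 + 47.01×23 + 17.06×96 = 464.31 + 337.45 + 1081.23 + 1637.76 = 3520.75
Index = 3300.37 / 3520.75 × 100 = 93.7405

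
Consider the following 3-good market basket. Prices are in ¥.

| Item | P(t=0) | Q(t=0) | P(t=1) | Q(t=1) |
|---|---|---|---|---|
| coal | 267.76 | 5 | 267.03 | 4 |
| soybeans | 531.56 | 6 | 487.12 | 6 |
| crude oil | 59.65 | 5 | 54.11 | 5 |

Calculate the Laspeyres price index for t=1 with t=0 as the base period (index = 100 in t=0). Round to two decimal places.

Laspeyres price index uses base-period quantities as weights.
ΣP(t=1)·Q(t=0) = 267.03×5 + 487.12×6 + 54.11×5 = 1335.15 + 2922.72 + 270.55 = 4528.42
ΣP(t=0)·Q(t=0) = 267.76×5 + 531.56×6 + 59.65×5 = 1338.8 + 3189.36 + 298.25 = 4826.41
Index = 4528.42 / 4826.41 × 100 = 93.8258

93.83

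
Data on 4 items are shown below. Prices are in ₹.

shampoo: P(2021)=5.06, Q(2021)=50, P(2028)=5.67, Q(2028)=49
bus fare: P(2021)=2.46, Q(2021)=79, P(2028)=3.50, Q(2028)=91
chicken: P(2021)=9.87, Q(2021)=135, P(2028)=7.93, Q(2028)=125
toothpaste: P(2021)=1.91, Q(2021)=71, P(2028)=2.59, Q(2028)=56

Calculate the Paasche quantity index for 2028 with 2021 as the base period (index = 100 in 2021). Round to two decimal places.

Paasche quantity index uses current-period prices as weights.
ΣP(2028)·Q(2028) = 5.67×49 + 3.50×91 + 7.93×125 + 2.59×56 = 277.83 + 318.5 + 991.25 + 145.04 = 1732.62
ΣP(2028)·Q(2021) = 5.67×50 + 3.50×79 + 7.93×135 + 2.59×71 = 283.5 + 276.5 + 1070.55 + 183.89 = 1814.44
Index = 1732.62 / 1814.44 × 100 = 95.4906

95.49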